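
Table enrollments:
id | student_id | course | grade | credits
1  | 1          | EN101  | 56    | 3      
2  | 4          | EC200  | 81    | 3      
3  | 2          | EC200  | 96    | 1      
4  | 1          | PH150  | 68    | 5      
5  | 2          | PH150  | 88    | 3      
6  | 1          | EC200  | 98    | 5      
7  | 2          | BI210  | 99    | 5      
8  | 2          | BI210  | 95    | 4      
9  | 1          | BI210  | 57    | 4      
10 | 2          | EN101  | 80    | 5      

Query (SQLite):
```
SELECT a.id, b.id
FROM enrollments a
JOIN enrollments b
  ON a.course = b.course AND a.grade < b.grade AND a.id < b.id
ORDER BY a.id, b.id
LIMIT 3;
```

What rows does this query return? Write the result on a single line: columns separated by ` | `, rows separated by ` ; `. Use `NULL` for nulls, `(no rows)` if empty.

Pairs (a,b) with same course, a.grade < b.grade, a.id < b.id.
course groups: BI210:{7,8,9} EC200:{2,3,6} EN101:{1,10} PH150:{4,5}
Ordered by (a.id, b.id); first 3.

1 | 10 ; 2 | 3 ; 2 | 6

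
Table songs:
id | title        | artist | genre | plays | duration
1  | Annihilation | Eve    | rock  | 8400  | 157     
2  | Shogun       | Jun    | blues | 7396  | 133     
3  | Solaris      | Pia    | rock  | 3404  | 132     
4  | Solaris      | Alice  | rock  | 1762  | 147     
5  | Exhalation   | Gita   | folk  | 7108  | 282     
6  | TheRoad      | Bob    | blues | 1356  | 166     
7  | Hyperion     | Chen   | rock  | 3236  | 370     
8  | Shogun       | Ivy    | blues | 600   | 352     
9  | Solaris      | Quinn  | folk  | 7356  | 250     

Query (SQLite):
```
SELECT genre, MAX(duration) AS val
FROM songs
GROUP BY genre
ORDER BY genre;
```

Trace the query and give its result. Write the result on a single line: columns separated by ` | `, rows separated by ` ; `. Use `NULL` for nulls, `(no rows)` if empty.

Partition songs by genre; compute MAX(duration) within each group.
  blues: ids {2, 6, 8} → MAX(duration)=352
  folk: ids {5, 9} → MAX(duration)=282
  rock: ids {1, 3, 4, 7} → MAX(duration)=370

blues | 352 ; folk | 282 ; rock | 370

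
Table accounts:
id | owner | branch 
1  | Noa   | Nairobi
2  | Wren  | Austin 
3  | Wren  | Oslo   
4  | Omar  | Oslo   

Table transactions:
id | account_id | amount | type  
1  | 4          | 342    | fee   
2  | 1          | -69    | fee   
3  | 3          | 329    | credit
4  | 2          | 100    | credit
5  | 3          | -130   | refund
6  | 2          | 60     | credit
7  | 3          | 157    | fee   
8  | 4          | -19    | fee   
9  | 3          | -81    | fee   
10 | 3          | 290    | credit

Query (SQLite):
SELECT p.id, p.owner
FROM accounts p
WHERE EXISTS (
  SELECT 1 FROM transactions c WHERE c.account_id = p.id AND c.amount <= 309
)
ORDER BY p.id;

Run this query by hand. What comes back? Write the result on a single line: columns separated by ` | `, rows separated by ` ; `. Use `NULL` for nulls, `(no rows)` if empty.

1 | Noa ; 2 | Wren ; 3 | Wren ; 4 | Omar

For each accounts row, check whether any transactions with matching account_id has amount <= 309.
Keep rows where that is true.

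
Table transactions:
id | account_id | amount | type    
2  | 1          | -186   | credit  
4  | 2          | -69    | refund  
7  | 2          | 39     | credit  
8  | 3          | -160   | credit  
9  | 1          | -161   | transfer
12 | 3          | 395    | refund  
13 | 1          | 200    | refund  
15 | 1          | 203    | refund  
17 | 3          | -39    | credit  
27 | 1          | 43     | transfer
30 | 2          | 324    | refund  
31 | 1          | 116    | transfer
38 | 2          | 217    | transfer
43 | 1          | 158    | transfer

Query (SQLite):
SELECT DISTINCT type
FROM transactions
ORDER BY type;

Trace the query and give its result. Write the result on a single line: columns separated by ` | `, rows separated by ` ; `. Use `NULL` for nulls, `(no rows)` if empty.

Collect distinct type values from transactions.

credit ; refund ; transfer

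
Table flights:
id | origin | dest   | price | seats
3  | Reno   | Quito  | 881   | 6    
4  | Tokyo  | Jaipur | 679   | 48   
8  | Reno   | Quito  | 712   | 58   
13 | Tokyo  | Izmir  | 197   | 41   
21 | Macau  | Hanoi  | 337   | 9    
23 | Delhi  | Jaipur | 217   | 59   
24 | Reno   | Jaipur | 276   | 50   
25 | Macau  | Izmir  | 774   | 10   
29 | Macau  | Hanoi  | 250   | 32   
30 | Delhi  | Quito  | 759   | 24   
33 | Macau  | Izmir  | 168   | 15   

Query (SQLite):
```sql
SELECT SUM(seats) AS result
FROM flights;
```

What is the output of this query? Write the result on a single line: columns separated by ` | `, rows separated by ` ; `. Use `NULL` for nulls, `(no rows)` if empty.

All seats values: [6, 48, 58, 41, 9, 59, 50, 10, 32, 24, 15].
SUM of non-NULL values = 352.

352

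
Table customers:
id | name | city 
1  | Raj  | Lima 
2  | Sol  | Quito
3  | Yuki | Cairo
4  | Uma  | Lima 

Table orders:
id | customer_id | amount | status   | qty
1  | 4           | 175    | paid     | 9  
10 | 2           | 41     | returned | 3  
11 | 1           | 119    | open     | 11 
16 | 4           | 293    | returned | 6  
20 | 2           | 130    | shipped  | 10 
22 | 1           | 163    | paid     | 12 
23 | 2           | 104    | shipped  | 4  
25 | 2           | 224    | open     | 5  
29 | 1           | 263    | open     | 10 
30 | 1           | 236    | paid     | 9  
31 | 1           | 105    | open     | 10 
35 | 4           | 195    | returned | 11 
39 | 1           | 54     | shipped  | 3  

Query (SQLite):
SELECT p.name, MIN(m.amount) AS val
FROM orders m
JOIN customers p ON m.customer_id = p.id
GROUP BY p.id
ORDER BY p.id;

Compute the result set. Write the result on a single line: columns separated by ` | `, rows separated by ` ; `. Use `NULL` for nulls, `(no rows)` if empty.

Raj | 54 ; Sol | 41 ; Uma | 175

Join each orders row to its customers via customer_id.
Group joined rows by customers.id; compute MIN(m.amount) per group.
  1: ids {11, 22, 29, 30, 31, 39} → MIN(m.amount)=54
  2: ids {10, 20, 23, 25} → MIN(m.amount)=41
  4: ids {1, 16, 35} → MIN(m.amount)=175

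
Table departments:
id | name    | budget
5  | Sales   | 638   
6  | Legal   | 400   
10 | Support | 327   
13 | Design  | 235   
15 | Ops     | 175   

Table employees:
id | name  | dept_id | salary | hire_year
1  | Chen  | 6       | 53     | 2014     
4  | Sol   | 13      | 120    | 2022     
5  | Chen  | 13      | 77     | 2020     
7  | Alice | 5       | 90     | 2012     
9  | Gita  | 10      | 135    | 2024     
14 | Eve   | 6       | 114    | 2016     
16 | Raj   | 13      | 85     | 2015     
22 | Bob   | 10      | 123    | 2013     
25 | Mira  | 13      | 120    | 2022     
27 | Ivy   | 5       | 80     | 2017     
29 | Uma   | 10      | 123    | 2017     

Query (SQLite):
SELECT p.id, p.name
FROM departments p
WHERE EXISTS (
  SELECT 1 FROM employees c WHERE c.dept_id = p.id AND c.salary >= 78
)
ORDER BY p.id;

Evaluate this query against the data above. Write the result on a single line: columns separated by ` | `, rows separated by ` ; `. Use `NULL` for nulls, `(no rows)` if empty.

5 | Sales ; 6 | Legal ; 10 | Support ; 13 | Design

For each departments row, check whether any employees with matching dept_id has salary >= 78.
Keep rows where that is true.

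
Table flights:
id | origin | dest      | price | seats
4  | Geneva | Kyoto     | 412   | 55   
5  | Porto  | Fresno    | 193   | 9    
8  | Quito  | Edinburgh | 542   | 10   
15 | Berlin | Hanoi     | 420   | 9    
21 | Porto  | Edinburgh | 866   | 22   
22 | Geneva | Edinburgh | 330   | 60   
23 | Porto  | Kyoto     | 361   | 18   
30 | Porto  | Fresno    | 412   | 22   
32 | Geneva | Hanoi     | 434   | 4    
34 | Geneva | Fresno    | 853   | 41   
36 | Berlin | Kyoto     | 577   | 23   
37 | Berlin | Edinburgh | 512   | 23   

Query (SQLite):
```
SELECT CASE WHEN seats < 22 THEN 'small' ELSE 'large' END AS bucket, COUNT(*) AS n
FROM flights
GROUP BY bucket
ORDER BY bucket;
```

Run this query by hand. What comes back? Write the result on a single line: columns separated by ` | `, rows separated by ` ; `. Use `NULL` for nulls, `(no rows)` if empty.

Bucket rows by seats < 22 → 'small' else 'large'; count each bucket.

large | 7 ; small | 5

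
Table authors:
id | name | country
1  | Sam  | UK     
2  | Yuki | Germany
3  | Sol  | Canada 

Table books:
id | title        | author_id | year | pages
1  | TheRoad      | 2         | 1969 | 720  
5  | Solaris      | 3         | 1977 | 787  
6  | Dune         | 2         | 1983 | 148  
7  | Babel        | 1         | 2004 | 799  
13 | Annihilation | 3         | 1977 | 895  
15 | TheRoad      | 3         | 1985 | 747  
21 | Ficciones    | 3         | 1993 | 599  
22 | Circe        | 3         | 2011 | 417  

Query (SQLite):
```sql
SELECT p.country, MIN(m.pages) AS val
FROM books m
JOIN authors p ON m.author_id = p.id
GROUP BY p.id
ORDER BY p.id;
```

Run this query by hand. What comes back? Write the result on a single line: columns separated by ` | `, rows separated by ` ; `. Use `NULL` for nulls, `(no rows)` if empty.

UK | 799 ; Germany | 148 ; Canada | 417

Join each books row to its authors via author_id.
Group joined rows by authors.id; compute MIN(m.pages) per group.
  1: ids {7} → MIN(m.pages)=799
  2: ids {1, 6} → MIN(m.pages)=148
  3: ids {5, 13, 15, 21, 22} → MIN(m.pages)=417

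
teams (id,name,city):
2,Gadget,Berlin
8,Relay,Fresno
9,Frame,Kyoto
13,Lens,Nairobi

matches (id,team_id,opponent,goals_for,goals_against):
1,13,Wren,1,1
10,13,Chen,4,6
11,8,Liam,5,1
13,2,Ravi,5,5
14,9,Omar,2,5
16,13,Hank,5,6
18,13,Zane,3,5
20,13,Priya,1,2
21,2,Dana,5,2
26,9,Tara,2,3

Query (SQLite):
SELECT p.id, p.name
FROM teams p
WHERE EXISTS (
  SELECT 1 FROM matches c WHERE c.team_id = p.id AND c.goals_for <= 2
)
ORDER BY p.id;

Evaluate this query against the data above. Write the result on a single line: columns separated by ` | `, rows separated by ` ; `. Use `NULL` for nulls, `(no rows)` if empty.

9 | Frame ; 13 | Lens

For each teams row, check whether any matches with matching team_id has goals_for <= 2.
Keep rows where that is true.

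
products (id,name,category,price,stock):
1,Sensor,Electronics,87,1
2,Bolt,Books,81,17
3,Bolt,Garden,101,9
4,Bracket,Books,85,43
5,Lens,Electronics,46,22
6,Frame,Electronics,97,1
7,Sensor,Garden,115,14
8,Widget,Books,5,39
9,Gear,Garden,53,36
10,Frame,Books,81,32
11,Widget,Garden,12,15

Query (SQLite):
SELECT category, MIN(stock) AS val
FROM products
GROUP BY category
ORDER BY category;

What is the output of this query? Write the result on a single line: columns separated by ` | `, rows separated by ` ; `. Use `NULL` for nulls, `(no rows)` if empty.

Books | 17 ; Electronics | 1 ; Garden | 9

Partition products by category; compute MIN(stock) within each group.
  Books: ids {2, 4, 8, 10} → MIN(stock)=17
  Electronics: ids {1, 5, 6} → MIN(stock)=1
  Garden: ids {3, 7, 9, 11} → MIN(stock)=9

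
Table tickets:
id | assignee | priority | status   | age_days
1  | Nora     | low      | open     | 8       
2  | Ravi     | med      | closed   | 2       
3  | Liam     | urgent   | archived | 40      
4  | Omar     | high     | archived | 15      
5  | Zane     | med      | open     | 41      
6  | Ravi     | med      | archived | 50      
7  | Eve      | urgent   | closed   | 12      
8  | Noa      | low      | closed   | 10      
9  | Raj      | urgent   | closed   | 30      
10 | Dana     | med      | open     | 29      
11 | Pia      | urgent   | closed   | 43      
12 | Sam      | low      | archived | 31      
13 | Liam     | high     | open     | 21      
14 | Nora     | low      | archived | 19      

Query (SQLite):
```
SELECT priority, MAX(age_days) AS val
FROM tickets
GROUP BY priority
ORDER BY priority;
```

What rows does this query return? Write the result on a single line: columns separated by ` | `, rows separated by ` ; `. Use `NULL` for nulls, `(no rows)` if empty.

high | 21 ; low | 31 ; med | 50 ; urgent | 43

Partition tickets by priority; compute MAX(age_days) within each group.
  high: ids {4, 13} → MAX(age_days)=21
  low: ids {1, 8, 12, 14} → MAX(age_days)=31
  med: ids {2, 5, 6, 10} → MAX(age_days)=50
  urgent: ids {3, 7, 9, 11} → MAX(age_days)=43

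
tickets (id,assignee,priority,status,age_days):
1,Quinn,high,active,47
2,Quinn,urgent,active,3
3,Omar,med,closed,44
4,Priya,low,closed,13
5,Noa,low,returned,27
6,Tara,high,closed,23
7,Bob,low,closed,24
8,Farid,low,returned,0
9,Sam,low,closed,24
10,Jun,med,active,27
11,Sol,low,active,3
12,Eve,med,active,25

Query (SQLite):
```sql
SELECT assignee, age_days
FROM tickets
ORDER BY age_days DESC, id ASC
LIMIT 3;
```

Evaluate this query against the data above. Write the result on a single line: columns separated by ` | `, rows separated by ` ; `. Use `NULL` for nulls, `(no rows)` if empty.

Quinn | 47 ; Omar | 44 ; Noa | 27

Sort by age_days desc, tiebreak id asc: (47, id=1), (44, id=3), (27, id=5), (27, id=10), (25, id=12), (24, id=7) …. Take first 3.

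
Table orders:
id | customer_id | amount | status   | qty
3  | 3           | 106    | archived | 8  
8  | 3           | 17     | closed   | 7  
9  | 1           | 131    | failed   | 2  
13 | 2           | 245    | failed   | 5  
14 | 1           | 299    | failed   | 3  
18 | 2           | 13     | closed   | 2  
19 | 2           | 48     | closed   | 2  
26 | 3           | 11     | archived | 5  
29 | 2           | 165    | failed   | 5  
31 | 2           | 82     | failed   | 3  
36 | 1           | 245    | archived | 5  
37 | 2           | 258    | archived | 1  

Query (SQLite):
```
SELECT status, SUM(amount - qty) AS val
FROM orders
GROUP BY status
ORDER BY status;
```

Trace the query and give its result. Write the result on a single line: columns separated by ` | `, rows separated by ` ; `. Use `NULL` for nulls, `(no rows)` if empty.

For each row compute amount - qty.
Group by status; take SUM of the expression per group.
  archived: ids {3, 26, 36, 37} → SUM(amount - qty)=601
  closed: ids {8, 18, 19} → SUM(amount - qty)=67
  failed: ids {9, 13, 14, 29, 31} → SUM(amount - qty)=904

archived | 601 ; closed | 67 ; failed | 904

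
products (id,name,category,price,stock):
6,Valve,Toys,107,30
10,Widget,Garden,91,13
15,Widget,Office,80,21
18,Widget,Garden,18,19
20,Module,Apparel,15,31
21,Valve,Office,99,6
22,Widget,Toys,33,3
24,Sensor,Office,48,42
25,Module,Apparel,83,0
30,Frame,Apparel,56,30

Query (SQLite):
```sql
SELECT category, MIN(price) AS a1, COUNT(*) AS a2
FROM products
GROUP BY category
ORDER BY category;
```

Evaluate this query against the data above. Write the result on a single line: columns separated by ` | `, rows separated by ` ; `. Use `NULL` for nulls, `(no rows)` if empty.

Apparel | 15 | 3 ; Garden | 18 | 2 ; Office | 48 | 3 ; Toys | 33 | 2

Group products by category.
Per group compute: MIN(price), COUNT(*).
  Apparel: ids {20, 25, 30} → MIN(price)=15, COUNT(*)=3
  Garden: ids {10, 18} → MIN(price)=18, COUNT(*)=2
  Office: ids {15, 21, 24} → MIN(price)=48, COUNT(*)=3
  Toys: ids {6, 22} → MIN(price)=33, COUNT(*)=2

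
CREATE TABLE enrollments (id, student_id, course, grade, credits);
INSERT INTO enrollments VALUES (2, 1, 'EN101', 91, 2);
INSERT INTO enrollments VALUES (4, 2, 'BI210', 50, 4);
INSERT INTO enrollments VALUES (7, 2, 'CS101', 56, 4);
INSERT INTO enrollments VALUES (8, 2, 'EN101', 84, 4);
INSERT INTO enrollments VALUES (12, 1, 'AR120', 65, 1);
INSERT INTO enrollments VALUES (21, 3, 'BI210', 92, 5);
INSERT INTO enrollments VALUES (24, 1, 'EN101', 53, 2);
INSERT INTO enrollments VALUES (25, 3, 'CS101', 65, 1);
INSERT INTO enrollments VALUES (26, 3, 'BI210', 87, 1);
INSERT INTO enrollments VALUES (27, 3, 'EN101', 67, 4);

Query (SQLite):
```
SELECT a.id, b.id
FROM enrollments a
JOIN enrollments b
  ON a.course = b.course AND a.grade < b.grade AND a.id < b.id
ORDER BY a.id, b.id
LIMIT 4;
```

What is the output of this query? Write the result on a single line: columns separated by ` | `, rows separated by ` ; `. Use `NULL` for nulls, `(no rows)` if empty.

4 | 21 ; 4 | 26 ; 7 | 25 ; 24 | 27

Pairs (a,b) with same course, a.grade < b.grade, a.id < b.id.
course groups: AR120:{12} BI210:{4,21,26} CS101:{7,25} EN101:{2,8,24,27}
Ordered by (a.id, b.id); first 4.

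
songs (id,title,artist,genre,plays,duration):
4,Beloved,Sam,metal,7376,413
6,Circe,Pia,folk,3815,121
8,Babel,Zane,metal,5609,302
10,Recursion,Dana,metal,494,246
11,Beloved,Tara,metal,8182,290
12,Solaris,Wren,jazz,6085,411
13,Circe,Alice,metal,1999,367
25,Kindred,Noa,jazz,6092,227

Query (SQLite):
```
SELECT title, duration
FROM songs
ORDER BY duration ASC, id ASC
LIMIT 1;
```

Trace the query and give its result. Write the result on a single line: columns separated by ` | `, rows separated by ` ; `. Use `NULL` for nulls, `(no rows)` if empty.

Circe | 121

Sort by duration asc, tiebreak id asc: (121, id=6), (227, id=25), (246, id=10), (290, id=11) …. Take first 1.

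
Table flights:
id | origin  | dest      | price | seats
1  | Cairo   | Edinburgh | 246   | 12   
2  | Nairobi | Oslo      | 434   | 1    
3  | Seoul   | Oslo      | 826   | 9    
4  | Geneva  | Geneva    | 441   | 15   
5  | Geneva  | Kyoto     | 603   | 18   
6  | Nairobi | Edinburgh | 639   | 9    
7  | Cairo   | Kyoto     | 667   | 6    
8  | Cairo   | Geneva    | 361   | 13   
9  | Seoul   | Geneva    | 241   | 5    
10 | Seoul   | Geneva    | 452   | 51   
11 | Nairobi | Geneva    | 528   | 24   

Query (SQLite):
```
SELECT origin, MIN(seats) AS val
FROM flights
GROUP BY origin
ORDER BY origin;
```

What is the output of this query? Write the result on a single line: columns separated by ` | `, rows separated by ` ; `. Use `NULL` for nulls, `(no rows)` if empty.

Partition flights by origin; compute MIN(seats) within each group.
  Cairo: ids {1, 7, 8} → MIN(seats)=6
  Geneva: ids {4, 5} → MIN(seats)=15
  Nairobi: ids {2, 6, 11} → MIN(seats)=1
  Seoul: ids {3, 9, 10} → MIN(seats)=5

Cairo | 6 ; Geneva | 15 ; Nairobi | 1 ; Seoul | 5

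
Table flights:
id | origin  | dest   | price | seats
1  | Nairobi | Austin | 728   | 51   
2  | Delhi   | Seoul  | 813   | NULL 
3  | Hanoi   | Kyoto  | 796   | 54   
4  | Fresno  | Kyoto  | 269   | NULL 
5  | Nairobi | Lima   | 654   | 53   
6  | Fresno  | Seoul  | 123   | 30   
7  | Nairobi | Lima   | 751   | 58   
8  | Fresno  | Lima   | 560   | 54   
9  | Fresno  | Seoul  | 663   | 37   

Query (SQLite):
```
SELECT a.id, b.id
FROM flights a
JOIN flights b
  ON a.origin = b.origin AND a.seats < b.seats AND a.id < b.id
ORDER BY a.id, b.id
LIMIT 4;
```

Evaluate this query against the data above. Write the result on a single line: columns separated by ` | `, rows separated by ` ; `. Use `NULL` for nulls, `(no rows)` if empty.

1 | 5 ; 1 | 7 ; 5 | 7 ; 6 | 8

Pairs (a,b) with same origin, a.seats < b.seats, a.id < b.id.
origin groups: Delhi:{2} Fresno:{4,6,8,9} Hanoi:{3} Nairobi:{1,5,7}
Ordered by (a.id, b.id); first 4.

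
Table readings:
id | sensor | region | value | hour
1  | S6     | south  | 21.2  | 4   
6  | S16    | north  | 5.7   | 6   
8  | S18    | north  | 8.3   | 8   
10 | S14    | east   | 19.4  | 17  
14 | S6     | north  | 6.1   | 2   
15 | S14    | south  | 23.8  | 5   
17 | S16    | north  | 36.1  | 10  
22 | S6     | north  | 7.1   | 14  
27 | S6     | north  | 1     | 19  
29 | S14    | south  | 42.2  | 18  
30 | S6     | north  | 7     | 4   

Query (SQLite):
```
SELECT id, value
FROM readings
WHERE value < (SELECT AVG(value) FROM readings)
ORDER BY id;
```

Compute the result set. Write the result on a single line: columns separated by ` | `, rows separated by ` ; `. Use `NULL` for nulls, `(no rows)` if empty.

6 | 5.7 ; 8 | 8.3 ; 14 | 6.1 ; 22 | 7.1 ; 27 | 1 ; 30 | 7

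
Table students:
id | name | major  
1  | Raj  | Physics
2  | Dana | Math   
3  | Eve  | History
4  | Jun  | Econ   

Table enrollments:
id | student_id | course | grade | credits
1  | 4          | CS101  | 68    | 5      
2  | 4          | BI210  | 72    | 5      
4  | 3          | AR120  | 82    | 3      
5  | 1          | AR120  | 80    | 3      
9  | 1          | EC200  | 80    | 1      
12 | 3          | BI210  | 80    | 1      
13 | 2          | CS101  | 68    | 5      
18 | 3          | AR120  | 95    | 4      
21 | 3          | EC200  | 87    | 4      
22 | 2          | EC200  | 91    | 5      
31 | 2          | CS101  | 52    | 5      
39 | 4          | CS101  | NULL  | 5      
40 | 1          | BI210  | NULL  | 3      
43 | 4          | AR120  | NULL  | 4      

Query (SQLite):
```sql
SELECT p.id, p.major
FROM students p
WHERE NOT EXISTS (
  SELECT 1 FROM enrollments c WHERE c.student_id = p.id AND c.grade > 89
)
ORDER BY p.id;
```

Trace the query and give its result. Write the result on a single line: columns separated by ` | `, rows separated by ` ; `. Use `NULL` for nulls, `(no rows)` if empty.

1 | Physics ; 4 | Econ

For each students row, check whether any enrollments with matching student_id has grade > 89.
Keep rows where that is false.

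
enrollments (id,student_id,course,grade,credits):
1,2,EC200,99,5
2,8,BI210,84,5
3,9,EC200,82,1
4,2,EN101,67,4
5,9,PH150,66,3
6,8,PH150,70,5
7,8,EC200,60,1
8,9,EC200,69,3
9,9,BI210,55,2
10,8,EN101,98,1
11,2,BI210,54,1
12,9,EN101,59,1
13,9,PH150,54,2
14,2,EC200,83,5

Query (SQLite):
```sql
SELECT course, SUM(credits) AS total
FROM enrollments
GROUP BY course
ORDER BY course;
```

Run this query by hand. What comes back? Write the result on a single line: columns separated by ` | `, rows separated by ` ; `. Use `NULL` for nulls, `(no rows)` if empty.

BI210 | 8 ; EC200 | 15 ; EN101 | 6 ; PH150 | 10

Partition enrollments by course; compute SUM(credits) within each group.
  BI210: ids {2, 9, 11} → SUM(credits)=8
  EC200: ids {1, 3, 7, 8, 14} → SUM(credits)=15
  EN101: ids {4, 10, 12} → SUM(credits)=6
  PH150: ids {5, 6, 13} → SUM(credits)=10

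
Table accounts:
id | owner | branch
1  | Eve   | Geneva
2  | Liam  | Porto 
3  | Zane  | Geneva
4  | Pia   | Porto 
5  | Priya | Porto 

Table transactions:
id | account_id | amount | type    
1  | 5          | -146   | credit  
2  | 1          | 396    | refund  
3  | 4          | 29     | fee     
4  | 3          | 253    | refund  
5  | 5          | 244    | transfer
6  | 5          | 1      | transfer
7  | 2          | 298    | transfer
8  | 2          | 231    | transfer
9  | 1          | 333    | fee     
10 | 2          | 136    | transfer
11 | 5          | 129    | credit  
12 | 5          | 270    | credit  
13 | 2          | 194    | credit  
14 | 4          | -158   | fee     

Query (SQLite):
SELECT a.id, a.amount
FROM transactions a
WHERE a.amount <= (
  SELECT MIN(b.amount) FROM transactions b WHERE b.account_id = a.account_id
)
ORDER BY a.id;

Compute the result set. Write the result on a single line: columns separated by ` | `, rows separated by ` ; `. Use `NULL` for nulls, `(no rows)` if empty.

1 | -146 ; 4 | 253 ; 9 | 333 ; 10 | 136 ; 14 | -158

For each transactions row a, compute MIN(amount) over rows sharing a.account_id.
Keep row a if a.amount <= that per-group MIN.
  account_id=1: MIN(amount) = 333
  account_id=2: MIN(amount) = 136
  account_id=3: MIN(amount) = 253
  account_id=4: MIN(amount) = -158
  account_id=5: MIN(amount) = -146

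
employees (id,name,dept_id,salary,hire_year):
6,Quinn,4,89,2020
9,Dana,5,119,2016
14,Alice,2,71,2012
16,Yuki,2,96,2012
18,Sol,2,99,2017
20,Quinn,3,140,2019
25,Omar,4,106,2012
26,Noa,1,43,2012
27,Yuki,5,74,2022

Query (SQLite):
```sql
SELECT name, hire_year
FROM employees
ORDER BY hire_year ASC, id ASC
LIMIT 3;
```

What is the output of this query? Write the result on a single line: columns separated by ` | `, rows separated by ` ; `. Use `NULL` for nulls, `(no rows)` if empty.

Alice | 2012 ; Yuki | 2012 ; Omar | 2012

Sort by hire_year asc, tiebreak id asc: (2012, id=14), (2012, id=16), (2012, id=25), (2012, id=26), (2016, id=9), (2017, id=18) …. Take first 3.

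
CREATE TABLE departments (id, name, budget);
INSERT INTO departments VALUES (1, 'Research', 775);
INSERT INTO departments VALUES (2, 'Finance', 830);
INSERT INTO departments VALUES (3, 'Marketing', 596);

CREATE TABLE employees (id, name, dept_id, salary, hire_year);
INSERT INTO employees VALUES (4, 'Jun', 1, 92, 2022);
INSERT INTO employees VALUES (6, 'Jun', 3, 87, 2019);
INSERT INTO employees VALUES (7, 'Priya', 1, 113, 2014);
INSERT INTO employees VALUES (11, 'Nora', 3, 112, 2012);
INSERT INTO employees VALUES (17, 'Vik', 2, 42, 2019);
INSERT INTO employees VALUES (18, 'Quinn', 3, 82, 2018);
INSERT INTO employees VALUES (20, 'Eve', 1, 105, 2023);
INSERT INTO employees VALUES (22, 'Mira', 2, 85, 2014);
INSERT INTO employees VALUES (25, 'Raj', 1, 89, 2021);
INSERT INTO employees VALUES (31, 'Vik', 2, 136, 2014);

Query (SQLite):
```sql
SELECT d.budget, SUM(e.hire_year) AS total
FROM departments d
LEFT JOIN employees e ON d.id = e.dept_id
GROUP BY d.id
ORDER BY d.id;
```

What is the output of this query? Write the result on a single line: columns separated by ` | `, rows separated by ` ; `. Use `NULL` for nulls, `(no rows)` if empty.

775 | 8080 ; 830 | 6047 ; 596 | 6049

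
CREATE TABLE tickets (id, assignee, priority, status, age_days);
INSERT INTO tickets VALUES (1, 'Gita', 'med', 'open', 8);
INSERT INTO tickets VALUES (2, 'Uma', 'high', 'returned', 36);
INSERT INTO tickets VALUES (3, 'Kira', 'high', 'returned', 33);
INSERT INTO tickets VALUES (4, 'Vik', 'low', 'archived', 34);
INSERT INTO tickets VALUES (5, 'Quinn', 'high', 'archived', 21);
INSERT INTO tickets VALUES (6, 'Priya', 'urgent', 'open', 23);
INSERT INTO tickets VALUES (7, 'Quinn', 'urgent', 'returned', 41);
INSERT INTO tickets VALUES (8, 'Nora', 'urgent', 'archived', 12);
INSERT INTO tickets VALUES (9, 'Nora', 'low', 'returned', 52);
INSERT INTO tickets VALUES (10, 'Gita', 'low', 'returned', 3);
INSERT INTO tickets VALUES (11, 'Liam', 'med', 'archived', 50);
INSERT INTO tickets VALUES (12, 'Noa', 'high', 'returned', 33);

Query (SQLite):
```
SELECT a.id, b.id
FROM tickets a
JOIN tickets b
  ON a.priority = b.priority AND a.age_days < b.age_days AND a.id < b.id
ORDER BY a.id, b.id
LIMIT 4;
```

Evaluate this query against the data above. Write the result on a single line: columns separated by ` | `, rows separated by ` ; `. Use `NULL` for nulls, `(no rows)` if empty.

Pairs (a,b) with same priority, a.age_days < b.age_days, a.id < b.id.
priority groups: high:{2,3,5,12} low:{4,9,10} med:{1,11} urgent:{6,7,8}
Ordered by (a.id, b.id); first 4.

1 | 11 ; 4 | 9 ; 5 | 12 ; 6 | 7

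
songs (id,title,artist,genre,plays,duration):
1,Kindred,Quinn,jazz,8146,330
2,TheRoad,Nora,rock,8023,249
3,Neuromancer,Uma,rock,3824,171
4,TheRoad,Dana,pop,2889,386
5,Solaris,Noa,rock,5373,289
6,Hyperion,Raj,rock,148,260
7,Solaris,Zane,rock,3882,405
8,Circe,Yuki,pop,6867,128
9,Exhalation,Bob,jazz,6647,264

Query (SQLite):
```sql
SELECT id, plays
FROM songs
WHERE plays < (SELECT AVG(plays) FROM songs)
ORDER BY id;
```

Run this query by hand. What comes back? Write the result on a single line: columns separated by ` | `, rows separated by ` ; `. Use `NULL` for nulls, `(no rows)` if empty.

3 | 3824 ; 4 | 2889 ; 6 | 148 ; 7 | 3882

Scalar subquery: AVG(plays) over all songs rows = 5088.777778 (≈; comparison uses full precision).
Keep rows where plays < that value.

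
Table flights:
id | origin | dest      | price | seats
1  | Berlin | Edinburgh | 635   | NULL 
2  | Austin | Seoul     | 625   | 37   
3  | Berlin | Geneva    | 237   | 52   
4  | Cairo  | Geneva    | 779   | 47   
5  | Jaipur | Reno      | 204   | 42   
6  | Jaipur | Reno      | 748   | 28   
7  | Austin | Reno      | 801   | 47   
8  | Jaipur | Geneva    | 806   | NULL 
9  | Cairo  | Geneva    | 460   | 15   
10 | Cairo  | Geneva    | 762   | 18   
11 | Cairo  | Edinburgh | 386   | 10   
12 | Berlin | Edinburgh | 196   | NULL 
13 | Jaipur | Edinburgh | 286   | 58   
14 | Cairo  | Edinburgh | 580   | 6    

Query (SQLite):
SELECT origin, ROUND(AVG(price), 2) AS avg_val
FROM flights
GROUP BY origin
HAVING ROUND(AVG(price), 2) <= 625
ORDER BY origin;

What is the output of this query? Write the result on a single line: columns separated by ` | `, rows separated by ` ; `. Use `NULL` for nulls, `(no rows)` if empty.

Berlin | 356 ; Cairo | 593.4 ; Jaipur | 511

Partition flights by origin; compute ROUND(AVG(price), 2) within each group.
HAVING: keep groups where ROUND(AVG(price), 2) <= 625.
  Austin: ids {2, 7} → ROUND(AVG(price), 2)=713
  Berlin: ids {1, 3, 12} → ROUND(AVG(price), 2)=356
  Cairo: ids {4, 9, 10, 11, 14} → ROUND(AVG(price), 2)=593.4
  Jaipur: ids {5, 6, 8, 13} → ROUND(AVG(price), 2)=511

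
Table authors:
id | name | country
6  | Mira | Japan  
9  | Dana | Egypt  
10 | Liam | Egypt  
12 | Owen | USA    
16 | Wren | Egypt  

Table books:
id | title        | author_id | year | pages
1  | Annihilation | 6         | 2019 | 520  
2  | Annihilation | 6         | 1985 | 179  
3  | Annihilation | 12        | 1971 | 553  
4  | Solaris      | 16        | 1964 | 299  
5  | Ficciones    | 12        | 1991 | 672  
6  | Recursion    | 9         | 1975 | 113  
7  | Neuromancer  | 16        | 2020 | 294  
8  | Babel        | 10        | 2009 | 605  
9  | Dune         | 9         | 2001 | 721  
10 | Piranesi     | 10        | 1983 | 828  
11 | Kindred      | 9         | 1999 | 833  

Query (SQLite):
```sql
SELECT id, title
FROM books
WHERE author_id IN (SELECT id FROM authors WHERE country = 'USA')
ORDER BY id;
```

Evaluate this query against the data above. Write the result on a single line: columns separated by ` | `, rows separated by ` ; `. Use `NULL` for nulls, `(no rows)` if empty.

3 | Annihilation ; 5 | Ficciones

Inner query: authors.id where country = 'USA'.
Outer: keep books rows whose author_id is in that set.
Inner query → {12}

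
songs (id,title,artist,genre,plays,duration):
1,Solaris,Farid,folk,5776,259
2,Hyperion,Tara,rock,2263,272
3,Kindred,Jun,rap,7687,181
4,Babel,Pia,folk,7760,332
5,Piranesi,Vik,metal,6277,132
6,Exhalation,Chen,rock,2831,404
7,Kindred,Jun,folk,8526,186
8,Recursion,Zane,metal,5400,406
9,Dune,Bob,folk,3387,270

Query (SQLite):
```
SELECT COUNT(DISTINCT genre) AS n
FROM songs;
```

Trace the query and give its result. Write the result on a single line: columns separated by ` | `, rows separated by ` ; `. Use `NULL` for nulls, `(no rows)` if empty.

4

Count distinct non-NULL genre values.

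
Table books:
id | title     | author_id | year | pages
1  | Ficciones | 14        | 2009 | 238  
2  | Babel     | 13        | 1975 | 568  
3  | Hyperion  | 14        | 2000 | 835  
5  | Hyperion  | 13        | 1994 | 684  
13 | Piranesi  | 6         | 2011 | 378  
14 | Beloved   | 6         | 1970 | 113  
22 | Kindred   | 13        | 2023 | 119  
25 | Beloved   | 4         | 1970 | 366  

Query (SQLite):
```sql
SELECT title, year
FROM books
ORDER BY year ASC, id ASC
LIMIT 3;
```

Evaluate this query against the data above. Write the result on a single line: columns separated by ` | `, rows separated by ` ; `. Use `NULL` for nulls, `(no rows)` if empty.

Beloved | 1970 ; Beloved | 1970 ; Babel | 1975

Sort by year asc, tiebreak id asc: (1970, id=14), (1970, id=25), (1975, id=2), (1994, id=5), (2000, id=3), (2009, id=1) …. Take first 3.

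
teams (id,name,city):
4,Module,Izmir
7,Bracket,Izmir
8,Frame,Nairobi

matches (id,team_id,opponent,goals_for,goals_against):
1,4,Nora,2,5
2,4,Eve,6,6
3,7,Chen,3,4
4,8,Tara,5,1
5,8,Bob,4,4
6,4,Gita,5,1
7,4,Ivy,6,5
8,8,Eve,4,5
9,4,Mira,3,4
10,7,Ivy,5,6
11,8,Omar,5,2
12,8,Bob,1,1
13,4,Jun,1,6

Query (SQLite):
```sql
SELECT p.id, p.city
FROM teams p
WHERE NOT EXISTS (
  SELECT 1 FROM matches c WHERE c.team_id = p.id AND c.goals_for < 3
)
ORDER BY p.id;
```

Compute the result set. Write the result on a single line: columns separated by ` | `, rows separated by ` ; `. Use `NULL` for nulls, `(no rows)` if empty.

7 | Izmir

For each teams row, check whether any matches with matching team_id has goals_for < 3.
Keep rows where that is false.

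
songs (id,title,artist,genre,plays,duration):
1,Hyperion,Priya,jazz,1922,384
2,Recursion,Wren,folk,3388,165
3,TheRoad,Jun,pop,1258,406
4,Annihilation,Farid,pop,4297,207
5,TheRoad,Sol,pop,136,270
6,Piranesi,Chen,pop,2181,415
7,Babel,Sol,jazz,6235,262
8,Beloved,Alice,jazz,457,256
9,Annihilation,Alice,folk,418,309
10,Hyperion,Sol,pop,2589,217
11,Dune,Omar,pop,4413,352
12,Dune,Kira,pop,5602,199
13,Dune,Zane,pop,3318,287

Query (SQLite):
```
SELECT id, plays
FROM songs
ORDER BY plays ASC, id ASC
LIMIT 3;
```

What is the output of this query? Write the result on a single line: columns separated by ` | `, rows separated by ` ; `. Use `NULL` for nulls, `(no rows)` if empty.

5 | 136 ; 9 | 418 ; 8 | 457

Sort by plays asc, tiebreak id asc: (136, id=5), (418, id=9), (457, id=8), (1258, id=3), (1922, id=1), (2181, id=6) …. Take first 3.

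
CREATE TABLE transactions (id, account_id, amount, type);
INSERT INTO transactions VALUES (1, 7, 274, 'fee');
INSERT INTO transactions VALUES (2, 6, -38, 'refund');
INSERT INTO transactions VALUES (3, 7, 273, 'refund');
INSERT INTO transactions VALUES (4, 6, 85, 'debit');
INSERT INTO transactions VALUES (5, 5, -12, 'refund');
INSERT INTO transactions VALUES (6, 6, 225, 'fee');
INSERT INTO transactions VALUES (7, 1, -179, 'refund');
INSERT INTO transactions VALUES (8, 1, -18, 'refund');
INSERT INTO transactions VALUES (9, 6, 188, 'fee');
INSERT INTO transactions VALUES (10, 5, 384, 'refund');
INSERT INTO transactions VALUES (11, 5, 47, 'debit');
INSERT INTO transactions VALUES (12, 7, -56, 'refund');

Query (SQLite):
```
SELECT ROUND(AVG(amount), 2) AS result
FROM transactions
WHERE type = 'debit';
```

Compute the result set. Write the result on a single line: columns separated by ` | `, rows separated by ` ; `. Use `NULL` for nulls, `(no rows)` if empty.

Rows where type='debit' → amount values: [85, 47].
AVG = 132 / 2 (rounded to 2 dp).

66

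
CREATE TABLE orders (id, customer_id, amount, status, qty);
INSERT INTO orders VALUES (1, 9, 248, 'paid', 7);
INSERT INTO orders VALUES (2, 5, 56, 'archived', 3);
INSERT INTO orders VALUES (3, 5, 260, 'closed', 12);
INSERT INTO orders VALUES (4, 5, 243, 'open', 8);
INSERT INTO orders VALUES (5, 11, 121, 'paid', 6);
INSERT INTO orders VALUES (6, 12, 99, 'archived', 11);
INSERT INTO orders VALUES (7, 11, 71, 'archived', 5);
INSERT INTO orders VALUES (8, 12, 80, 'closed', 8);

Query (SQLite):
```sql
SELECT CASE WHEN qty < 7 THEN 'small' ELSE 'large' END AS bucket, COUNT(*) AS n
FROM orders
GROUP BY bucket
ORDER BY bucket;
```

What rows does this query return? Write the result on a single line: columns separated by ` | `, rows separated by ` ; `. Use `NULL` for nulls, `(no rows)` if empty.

large | 5 ; small | 3

Bucket rows by qty < 7 → 'small' else 'large'; count each bucket.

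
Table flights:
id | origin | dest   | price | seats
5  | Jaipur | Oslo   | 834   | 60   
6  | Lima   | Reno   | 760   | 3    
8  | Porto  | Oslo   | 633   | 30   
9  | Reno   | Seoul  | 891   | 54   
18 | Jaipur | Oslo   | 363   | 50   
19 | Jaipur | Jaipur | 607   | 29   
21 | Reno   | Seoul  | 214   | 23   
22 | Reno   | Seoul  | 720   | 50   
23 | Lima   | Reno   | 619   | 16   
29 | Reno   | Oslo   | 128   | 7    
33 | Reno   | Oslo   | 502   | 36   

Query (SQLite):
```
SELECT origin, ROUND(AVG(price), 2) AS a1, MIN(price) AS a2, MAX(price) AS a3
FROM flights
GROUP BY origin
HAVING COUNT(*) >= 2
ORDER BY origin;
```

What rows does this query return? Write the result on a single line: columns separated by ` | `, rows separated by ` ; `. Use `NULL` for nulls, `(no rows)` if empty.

Group flights by origin.
Per group compute: ROUND(AVG(price), 2), MIN(price), MAX(price).
HAVING: drop groups with fewer than 2 rows.
  Jaipur: ids {5, 18, 19} → ROUND(AVG(price), 2)=601.33, MIN(price)=363, MAX(price)=834
  Lima: ids {6, 23} → ROUND(AVG(price), 2)=689.5, MIN(price)=619, MAX(price)=760
  Porto: ids {8} → ROUND(AVG(price), 2)=633, MIN(price)=633, MAX(price)=633
  Reno: ids {9, 21, 22, 29, 33} → ROUND(AVG(price), 2)=491, MIN(price)=128, MAX(price)=891

Jaipur | 601.33 | 363 | 834 ; Lima | 689.5 | 619 | 760 ; Reno | 491 | 128 | 891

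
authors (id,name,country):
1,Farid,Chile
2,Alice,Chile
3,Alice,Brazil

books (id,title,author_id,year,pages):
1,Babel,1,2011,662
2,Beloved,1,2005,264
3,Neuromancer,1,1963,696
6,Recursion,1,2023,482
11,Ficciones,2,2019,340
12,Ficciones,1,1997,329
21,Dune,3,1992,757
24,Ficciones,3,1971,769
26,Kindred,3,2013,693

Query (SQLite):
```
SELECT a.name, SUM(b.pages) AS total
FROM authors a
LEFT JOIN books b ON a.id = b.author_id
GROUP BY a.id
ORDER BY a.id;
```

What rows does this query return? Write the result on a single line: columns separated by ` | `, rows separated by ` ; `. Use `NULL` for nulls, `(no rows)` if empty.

Farid | 2433 ; Alice | 340 ; Alice | 2219

LEFT JOIN keeps every authors row; unmatched ones get NULL for books columns.
Group by authors.id and compute SUM(b.pages). SUM over an all-NULL group is NULL.
  1: ids {1, 2, 3, 6, 12} → SUM(b.pages)=2433
  2: ids {11} → SUM(b.pages)=340
  3: ids {21, 24, 26} → SUM(b.pages)=2219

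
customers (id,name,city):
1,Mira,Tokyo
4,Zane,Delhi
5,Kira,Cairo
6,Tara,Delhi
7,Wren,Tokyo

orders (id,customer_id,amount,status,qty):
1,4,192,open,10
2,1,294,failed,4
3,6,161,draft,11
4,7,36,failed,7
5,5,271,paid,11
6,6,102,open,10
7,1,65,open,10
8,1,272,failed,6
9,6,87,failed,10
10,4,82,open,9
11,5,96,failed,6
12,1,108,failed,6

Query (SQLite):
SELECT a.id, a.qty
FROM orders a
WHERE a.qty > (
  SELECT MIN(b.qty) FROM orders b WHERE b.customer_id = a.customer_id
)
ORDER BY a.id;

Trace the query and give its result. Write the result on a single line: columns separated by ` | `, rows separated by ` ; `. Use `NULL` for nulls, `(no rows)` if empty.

1 | 10 ; 3 | 11 ; 5 | 11 ; 7 | 10 ; 8 | 6 ; 12 | 6

For each orders row a, compute MIN(qty) over rows sharing a.customer_id.
Keep row a if a.qty > that per-group MIN.
  customer_id=1: MIN(qty) = 4
  customer_id=4: MIN(qty) = 9
  customer_id=5: MIN(qty) = 6
  customer_id=6: MIN(qty) = 10
  customer_id=7: MIN(qty) = 7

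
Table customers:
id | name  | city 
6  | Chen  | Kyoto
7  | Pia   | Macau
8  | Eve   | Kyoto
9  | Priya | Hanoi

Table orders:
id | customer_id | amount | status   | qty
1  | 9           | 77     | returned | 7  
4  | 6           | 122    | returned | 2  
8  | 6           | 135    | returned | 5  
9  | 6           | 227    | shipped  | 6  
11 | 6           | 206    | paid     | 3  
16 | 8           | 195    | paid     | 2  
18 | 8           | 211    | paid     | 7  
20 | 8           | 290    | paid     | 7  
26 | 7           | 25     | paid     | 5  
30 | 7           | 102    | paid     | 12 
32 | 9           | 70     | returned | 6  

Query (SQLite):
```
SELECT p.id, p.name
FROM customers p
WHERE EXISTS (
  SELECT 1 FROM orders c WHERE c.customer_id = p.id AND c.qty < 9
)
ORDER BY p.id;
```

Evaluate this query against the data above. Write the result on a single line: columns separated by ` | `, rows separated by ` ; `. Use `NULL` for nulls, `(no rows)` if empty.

6 | Chen ; 7 | Pia ; 8 | Eve ; 9 | Priya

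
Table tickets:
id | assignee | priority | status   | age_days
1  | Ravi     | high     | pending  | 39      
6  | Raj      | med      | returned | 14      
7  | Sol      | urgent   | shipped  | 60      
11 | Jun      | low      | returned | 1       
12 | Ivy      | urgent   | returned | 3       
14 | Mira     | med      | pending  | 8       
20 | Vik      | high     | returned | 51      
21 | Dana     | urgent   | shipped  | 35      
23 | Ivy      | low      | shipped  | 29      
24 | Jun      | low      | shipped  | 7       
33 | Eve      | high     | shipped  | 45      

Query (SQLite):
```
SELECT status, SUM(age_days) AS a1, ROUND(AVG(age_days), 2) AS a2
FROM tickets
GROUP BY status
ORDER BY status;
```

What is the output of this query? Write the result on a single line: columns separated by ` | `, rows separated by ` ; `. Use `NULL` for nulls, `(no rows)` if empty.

Group tickets by status.
Per group compute: SUM(age_days), ROUND(AVG(age_days), 2).
  pending: ids {1, 14} → SUM(age_days)=47, ROUND(AVG(age_days), 2)=23.5
  returned: ids {6, 11, 12, 20} → SUM(age_days)=69, ROUND(AVG(age_days), 2)=17.25
  shipped: ids {7, 21, 23, 24, 33} → SUM(age_days)=176, ROUND(AVG(age_days), 2)=35.2

pending | 47 | 23.5 ; returned | 69 | 17.25 ; shipped | 176 | 35.2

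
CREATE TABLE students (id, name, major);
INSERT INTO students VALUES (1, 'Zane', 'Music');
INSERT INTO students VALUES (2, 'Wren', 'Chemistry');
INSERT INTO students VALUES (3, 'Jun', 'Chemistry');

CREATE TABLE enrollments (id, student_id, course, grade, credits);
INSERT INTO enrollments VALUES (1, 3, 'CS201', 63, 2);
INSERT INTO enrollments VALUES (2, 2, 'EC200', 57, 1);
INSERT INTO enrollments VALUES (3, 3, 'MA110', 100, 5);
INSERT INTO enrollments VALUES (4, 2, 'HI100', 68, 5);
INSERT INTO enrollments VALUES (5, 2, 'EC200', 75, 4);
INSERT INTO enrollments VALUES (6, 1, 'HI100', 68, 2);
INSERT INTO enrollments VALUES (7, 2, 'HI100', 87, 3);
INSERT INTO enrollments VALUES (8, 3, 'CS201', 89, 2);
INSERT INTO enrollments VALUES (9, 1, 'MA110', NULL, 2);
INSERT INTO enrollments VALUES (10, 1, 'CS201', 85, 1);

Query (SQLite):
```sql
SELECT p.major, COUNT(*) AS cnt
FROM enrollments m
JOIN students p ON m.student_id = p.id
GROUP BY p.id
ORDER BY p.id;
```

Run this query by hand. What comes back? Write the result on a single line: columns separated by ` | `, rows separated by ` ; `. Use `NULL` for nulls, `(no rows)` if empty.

Join each enrollments row to its students via student_id.
Group joined rows by students.id; compute COUNT(*) per group.
  1: ids {6, 9, 10} → COUNT(*)=3
  2: ids {2, 4, 5, 7} → COUNT(*)=4
  3: ids {1, 3, 8} → COUNT(*)=3

Music | 3 ; Chemistry | 4 ; Chemistry | 3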